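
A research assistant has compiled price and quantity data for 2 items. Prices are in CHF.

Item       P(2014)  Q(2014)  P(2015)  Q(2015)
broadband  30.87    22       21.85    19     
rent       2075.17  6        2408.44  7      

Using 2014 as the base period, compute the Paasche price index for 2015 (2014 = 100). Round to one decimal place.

114.3

Paasche price index uses current-period quantities as weights.
ΣP(2015)·Q(2015) = 21.85×19 + 2408.44×7 = 415.15 + 16859.08 = 17274.23
ΣP(2014)·Q(2015) = 30.87×19 + 2075.17×7 = 586.53 + 14526.19 = 15112.72
Index = 17274.23 / 15112.72 × 100 = 114.3026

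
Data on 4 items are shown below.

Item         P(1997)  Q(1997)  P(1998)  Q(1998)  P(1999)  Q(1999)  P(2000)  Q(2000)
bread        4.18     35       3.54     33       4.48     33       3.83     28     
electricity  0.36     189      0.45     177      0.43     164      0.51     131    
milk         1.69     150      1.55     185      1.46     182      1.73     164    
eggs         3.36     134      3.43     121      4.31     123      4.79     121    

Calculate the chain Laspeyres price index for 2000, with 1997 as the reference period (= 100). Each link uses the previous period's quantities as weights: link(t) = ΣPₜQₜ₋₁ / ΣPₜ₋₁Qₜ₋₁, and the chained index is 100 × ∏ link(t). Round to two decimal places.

Link 1997→1998:
ΣP(1998)Q(1997) = 3.54×35 + 0.45×189 + 1.55×150 + 3.43×134 = 123.9 + 85.05 + 232.5 + 459.62 = 901.07
ΣP(1997)Q(1997) = 4.18×35 + 0.36×189 + 1.69×150 + 3.36×134 = 146.3 + 68.04 + 253.5 + 450.24 = 918.08
link = 901.07/918.08 = 0.981472
Link 1998→1999:
ΣP(1999)Q(1998) = 4.48×33 + 0.43×177 + 1.46×185 + 4.31×121 = 147.84 + 76.11 + 270.1 + 521.51 = 1015.56
ΣP(1998)Q(1998) = 3.54×33 + 0.45×177 + 1.55×185 + 3.43×121 = 116.82 + 79.65 + 286.75 + 415.03 = 898.25
link = 1015.56/898.25 = 1.130598
Link 1999→2000:
ΣP(2000)Q(1999) = 3.83×33 + 0.51×164 + 1.73×182 + 4.79×123 = 126.39 + 83.64 + 314.86 + 589.17 = 1114.06
ΣP(1999)Q(1999) = 4.48×33 + 0.43×164 + 1.46×182 + 4.31×123 = 147.84 + 70.52 + 265.72 + 530.13 = 1014.21
link = 1114.06/1014.21 = 1.098451
Chained index = 100 × 0.981472 × 1.130598 × 1.098451 = 121.8897

121.89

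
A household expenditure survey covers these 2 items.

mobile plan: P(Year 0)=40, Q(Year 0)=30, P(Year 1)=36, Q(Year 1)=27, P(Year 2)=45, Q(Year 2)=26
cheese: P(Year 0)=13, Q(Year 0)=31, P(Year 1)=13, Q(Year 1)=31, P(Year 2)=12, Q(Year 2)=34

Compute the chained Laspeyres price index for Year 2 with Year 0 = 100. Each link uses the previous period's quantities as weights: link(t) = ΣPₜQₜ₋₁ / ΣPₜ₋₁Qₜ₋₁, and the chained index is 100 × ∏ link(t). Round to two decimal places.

106.78

Link Year 0→Year 1:
ΣP(Year 1)Q(Year 0) = 36×30 + 13×31 = 1080 + 403 = 1483
ΣP(Year 0)Q(Year 0) = 40×30 + 13×31 = 1200 + 403 = 1603
link = 1483/1603 = 0.925140
Link Year 1→Year 2:
ΣP(Year 2)Q(Year 1) = 45×27 + 12×31 = 1215 + 372 = 1587
ΣP(Year 1)Q(Year 1) = 36×27 + 13×31 = 972 + 403 = 1375
link = 1587/1375 = 1.154182
Chained index = 100 × 0.925140 × 1.154182 = 106.7780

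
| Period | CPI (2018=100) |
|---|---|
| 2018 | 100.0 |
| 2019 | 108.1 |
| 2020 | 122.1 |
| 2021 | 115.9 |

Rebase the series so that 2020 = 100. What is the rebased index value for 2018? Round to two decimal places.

81.90

Rebased(2018) = 100.0 / 122.1 × 100 = 81.9001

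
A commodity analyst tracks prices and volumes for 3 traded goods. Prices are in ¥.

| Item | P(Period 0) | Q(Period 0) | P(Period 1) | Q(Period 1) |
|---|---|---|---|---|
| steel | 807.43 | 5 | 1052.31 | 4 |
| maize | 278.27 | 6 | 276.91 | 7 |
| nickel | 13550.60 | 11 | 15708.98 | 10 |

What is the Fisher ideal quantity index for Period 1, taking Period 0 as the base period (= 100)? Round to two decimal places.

Laspeyres component (base-period weights):
ΣP(Period 0)Q(Period 1) = 807.43×4 + 278.27×7 + 13550.60×10 = 3229.72 + 1947.89 + 135506 = 140683.61
ΣP(Period 0)Q(Period 0) = 807.43×5 + 278.27×6 + 13550.60×11 = 4037.15 + 1669.62 + 149056.6 = 154763.37
L = 140683.61 / 154763.37 × 100 = 90.9024
Paasche component (current-period weights):
ΣP(Period 1)Q(Period 1) = 1052.31×4 + 276.91×7 + 15708.98×10 = 4209.24 + 1938.37 + 157089.8 = 163237.41
ΣP(Period 1)Q(Period 0) = 1052.31×5 + 276.91×6 + 15708.98×11 = 5261.55 + 1661.46 + 172798.78 = 179721.79
P = 163237.41 / 179721.79 × 100 = 90.8278
Fisher = √(L × P) = √(90.9024 × 90.8278) = 90.8651

90.87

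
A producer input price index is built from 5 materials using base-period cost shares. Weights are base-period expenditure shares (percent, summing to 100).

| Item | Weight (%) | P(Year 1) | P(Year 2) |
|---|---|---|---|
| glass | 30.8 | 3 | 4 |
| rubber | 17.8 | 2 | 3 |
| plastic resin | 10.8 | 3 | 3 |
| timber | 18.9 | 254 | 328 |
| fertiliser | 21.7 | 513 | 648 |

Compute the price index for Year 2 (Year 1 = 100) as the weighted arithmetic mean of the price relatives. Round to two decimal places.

glass: 30.8 × (4/3) = 30.8 × 1.333333 = 41.0667
rubber: 17.8 × (3/2) = 17.8 × 1.500000 = 26.7000
plastic resin: 10.8 × (3/3) = 10.8 × 1.000000 = 10.8000
timber: 18.9 × (328/254) = 18.9 × 1.291339 = 24.4063
fertiliser: 21.7 × (648/513) = 21.7 × 1.263158 = 27.4105
Index = Σ wᵢ·(p₁ᵢ/p₀ᵢ) = 41.0667 + 26.7000 + 10.8000 + 24.4063 + 27.4105 = 130.3835

130.38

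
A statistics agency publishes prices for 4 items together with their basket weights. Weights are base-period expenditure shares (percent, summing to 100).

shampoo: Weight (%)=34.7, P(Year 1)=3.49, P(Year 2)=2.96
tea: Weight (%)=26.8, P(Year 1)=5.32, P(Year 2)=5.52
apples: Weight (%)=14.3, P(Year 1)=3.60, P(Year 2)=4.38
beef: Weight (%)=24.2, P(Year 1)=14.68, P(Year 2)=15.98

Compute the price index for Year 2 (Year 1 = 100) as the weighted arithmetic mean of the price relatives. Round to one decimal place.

shampoo: 34.7 × (2.96/3.49) = 34.7 × 0.848138 = 29.4304
tea: 26.8 × (5.52/5.32) = 26.8 × 1.037594 = 27.8075
apples: 14.3 × (4.38/3.60) = 14.3 × 1.216667 = 17.3983
beef: 24.2 × (15.98/14.68) = 24.2 × 1.088556 = 26.3431
Index = Σ wᵢ·(p₁ᵢ/p₀ᵢ) = 29.4304 + 27.8075 + 17.3983 + 26.3431 = 100.9793

101.0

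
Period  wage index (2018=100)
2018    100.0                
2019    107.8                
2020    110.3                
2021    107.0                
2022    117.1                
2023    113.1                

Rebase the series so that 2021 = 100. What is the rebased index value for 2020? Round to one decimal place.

103.1

Rebased(2020) = 110.3 / 107.0 × 100 = 103.0841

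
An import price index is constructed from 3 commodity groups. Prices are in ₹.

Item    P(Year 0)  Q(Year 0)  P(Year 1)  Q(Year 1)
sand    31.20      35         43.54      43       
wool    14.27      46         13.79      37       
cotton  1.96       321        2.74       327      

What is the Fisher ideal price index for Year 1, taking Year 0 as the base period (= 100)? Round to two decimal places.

129.17

Laspeyres component (base-period weights):
ΣP(Year 1)Q(Year 0) = 43.54×35 + 13.79×46 + 2.74×321 = 1523.9 + 634.34 + 879.54 = 3037.78
ΣP(Year 0)Q(Year 0) = 31.20×35 + 14.27×46 + 1.96×321 = 1092 + 656.42 + 629.16 = 2377.58
L = 3037.78 / 2377.58 × 100 = 127.7677
Paasche component (current-period weights):
ΣP(Year 1)Q(Year 1) = 43.54×43 + 13.79×37 + 2.74×327 = 1872.22 + 510.23 + 895.98 = 3278.43
ΣP(Year 0)Q(Year 1) = 31.20×43 + 14.27×37 + 1.96×327 = 1341.6 + 527.99 + 640.92 = 2510.51
P = 3278.43 / 2510.51 × 100 = 130.5882
Fisher = √(L × P) = √(127.7677 × 130.5882) = 129.1703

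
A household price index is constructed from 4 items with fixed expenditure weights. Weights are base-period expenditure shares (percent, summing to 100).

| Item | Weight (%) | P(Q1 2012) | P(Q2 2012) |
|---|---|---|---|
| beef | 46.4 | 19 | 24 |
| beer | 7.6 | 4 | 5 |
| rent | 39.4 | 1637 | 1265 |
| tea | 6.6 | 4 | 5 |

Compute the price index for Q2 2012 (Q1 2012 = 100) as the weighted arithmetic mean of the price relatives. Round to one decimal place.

106.8

beef: 46.4 × (24/19) = 46.4 × 1.263158 = 58.6105
beer: 7.6 × (5/4) = 7.6 × 1.250000 = 9.5000
rent: 39.4 × (1265/1637) = 39.4 × 0.772755 = 30.4465
tea: 6.6 × (5/4) = 6.6 × 1.250000 = 8.2500
Index = Σ wᵢ·(p₁ᵢ/p₀ᵢ) = 58.6105 + 9.5000 + 30.4465 + 8.2500 = 106.8071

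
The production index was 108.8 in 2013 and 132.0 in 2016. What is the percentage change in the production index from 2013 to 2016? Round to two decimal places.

21.32%

Change = (132.0 − 108.8) / 108.8 × 100
       = 23.2 / 108.8 × 100 = 21.3235%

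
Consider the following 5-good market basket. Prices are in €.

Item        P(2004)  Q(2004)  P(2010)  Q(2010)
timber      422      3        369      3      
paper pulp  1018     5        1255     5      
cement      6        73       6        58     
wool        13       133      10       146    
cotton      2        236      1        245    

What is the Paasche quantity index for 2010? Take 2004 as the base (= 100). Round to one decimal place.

100.5

Paasche quantity index uses current-period prices as weights.
ΣP(2010)·Q(2010) = 369×3 + 1255×5 + 6×58 + 10×146 + 1×245 = 1107 + 6275 + 348 + 1460 + 245 = 9435
ΣP(2010)·Q(2004) = 369×3 + 1255×5 + 6×73 + 10×133 + 1×236 = 1107 + 6275 + 438 + 1330 + 236 = 9386
Index = 9435 / 9386 × 100 = 100.5221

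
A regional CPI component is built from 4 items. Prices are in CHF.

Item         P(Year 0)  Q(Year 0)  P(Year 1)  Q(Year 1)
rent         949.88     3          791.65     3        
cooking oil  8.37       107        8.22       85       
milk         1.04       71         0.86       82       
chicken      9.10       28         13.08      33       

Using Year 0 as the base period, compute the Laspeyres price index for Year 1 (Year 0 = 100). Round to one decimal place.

Laspeyres price index uses base-period quantities as weights.
ΣP(Year 1)·Q(Year 0) = 791.65×3 + 8.22×107 + 0.86×71 + 13.08×28 = 2374.95 + 879.54 + 61.06 + 366.24 = 3681.79
ΣP(Year 0)·Q(Year 0) = 949.88×3 + 8.37×107 + 1.04×71 + 9.10×28 = 2849.64 + 895.59 + 73.84 + 254.8 = 4073.87
Index = 3681.79 / 4073.87 × 100 = 90.3757

90.4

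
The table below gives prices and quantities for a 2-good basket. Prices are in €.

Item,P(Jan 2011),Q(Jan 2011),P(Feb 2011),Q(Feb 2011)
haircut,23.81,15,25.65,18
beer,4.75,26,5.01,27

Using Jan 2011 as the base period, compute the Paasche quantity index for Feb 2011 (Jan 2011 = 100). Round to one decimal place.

115.9

Paasche quantity index uses current-period prices as weights.
ΣP(Feb 2011)·Q(Feb 2011) = 25.65×18 + 5.01×27 = 461.7 + 135.27 = 596.97
ΣP(Feb 2011)·Q(Jan 2011) = 25.65×15 + 5.01×26 = 384.75 + 130.26 = 515.01
Index = 596.97 / 515.01 × 100 = 115.9143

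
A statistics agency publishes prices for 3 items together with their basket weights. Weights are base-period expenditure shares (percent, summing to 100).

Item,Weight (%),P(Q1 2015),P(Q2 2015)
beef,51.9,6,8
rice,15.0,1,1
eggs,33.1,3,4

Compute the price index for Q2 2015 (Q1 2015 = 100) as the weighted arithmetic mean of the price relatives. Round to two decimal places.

128.33

beef: 51.9 × (8/6) = 51.9 × 1.333333 = 69.2000
rice: 15.0 × (1/1) = 15.0 × 1.000000 = 15.0000
eggs: 33.1 × (4/3) = 33.1 × 1.333333 = 44.1333
Index = Σ wᵢ·(p₁ᵢ/p₀ᵢ) = 69.2000 + 15.0000 + 44.1333 = 128.3333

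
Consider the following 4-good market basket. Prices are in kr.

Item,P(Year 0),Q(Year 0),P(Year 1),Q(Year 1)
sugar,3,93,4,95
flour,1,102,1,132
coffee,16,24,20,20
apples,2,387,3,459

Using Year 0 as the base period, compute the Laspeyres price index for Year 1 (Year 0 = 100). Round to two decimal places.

Laspeyres price index uses base-period quantities as weights.
ΣP(Year 1)·Q(Year 0) = 4×93 + 1×102 + 20×24 + 3×387 = 372 + 102 + 480 + 1161 = 2115
ΣP(Year 0)·Q(Year 0) = 3×93 + 1×102 + 16×24 + 2×387 = 279 + 102 + 384 + 774 = 1539
Index = 2115 / 1539 × 100 = 137.4269

137.43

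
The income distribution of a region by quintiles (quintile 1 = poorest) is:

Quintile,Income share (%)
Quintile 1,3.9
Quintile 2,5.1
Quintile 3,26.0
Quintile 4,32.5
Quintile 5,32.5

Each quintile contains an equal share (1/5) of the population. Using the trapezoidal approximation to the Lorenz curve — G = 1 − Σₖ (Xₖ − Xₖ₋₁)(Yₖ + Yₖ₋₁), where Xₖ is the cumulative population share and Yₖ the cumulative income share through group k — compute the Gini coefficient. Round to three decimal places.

0.338

Cumulative income shares Yₖ: 0.0390, 0.0900, 0.3500, 0.6750, 1.0000
Σ (Xₖ−Xₖ₋₁)(Yₖ+Yₖ₋₁) = (1/5)(0.0390+0.0000) + (1/5)(0.0900+0.0390) + (1/5)(0.3500+0.0900) + (1/5)(0.6750+0.3500) + (1/5)(1.0000+0.6750)
  = 0.0078 + 0.0258 + 0.0880 + 0.2050 + 0.3350 = 0.6616
G = 1 − 0.6616 = 0.3384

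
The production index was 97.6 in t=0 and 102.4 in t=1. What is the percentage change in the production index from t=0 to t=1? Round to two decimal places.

4.92%

Change = (102.4 − 97.6) / 97.6 × 100
       = 4.8 / 97.6 × 100 = 4.9180%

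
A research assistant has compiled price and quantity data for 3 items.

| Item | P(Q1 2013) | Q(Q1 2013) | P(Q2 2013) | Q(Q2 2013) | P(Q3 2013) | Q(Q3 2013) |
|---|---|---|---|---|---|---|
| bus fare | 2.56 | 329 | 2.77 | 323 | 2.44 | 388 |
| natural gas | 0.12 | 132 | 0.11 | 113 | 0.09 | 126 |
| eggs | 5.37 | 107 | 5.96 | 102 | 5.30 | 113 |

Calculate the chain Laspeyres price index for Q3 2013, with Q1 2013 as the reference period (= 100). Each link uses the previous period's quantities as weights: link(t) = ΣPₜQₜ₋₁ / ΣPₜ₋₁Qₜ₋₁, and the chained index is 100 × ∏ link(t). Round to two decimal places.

Link Q1 2013→Q2 2013:
ΣP(Q2 2013)Q(Q1 2013) = 2.77×329 + 0.11×132 + 5.96×107 = 911.33 + 14.52 + 637.72 = 1563.57
ΣP(Q1 2013)Q(Q1 2013) = 2.56×329 + 0.12×132 + 5.37×107 = 842.24 + 15.84 + 574.59 = 1432.67
link = 1563.57/1432.67 = 1.091368
Link Q2 2013→Q3 2013:
ΣP(Q3 2013)Q(Q2 2013) = 2.44×323 + 0.09×113 + 5.30×102 = 788.12 + 10.17 + 540.6 = 1338.89
ΣP(Q2 2013)Q(Q2 2013) = 2.77×323 + 0.11×113 + 5.96×102 = 894.71 + 12.43 + 607.92 = 1515.06
link = 1338.89/1515.06 = 0.883721
Chained index = 100 × 1.091368 × 0.883721 = 96.4464

96.45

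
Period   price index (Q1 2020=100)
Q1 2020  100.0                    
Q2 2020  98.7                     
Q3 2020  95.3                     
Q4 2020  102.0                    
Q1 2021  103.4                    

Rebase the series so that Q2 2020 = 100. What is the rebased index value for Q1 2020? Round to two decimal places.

101.32

Rebased(Q1 2020) = 100.0 / 98.7 × 100 = 101.3171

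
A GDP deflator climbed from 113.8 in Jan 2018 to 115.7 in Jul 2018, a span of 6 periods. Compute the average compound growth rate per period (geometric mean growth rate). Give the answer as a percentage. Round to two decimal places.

0.28%

Growth factor = (115.7/113.8)^(1/6) = (1.016696)^(1/6) = 1.002763
Growth rate = 1.002763 − 1 = 0.002763 = 0.2763%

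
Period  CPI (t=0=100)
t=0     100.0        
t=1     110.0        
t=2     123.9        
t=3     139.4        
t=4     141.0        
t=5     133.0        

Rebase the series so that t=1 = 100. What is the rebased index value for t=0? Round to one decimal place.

90.9

Rebased(t=0) = 100.0 / 110.0 × 100 = 90.9091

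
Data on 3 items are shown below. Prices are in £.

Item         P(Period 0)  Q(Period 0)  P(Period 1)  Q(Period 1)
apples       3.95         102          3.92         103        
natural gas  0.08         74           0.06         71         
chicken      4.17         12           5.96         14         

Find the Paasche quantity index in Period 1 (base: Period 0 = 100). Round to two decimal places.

103.29

Paasche quantity index uses current-period prices as weights.
ΣP(Period 1)·Q(Period 1) = 3.92×103 + 0.06×71 + 5.96×14 = 403.76 + 4.26 + 83.44 = 491.46
ΣP(Period 1)·Q(Period 0) = 3.92×102 + 0.06×74 + 5.96×12 = 399.84 + 4.44 + 71.52 = 475.8
Index = 491.46 / 475.8 × 100 = 103.2913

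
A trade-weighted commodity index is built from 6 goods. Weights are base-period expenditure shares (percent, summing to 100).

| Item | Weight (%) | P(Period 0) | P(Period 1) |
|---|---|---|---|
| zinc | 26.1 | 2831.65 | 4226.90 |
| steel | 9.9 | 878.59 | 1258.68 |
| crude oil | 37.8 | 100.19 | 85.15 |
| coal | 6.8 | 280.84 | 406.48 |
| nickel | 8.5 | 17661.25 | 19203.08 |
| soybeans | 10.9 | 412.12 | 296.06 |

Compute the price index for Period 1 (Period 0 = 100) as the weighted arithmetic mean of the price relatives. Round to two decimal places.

zinc: 26.1 × (4226.90/2831.65) = 26.1 × 1.492734 = 38.9604
steel: 9.9 × (1258.68/878.59) = 9.9 × 1.432614 = 14.1829
crude oil: 37.8 × (85.15/100.19) = 37.8 × 0.849885 = 32.1257
coal: 6.8 × (406.48/280.84) = 6.8 × 1.447372 = 9.8421
nickel: 8.5 × (19203.08/17661.25) = 8.5 × 1.087300 = 9.2421
soybeans: 10.9 × (296.06/412.12) = 10.9 × 0.718383 = 7.8304
Index = Σ wᵢ·(p₁ᵢ/p₀ᵢ) = 38.9604 + 14.1829 + 32.1257 + 9.8421 + 9.2421 + 7.8304 = 112.1834

112.18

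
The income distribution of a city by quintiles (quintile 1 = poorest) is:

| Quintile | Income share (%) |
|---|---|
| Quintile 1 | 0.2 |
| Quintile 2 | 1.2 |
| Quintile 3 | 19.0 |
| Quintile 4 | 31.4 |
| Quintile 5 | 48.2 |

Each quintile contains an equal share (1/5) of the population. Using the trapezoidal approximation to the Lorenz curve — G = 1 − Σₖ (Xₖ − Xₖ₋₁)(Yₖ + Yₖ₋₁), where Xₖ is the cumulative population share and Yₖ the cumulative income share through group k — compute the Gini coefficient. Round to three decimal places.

0.505

Cumulative income shares Yₖ: 0.0020, 0.0140, 0.2040, 0.5180, 1.0000
Σ (Xₖ−Xₖ₋₁)(Yₖ+Yₖ₋₁) = (1/5)(0.0020+0.0000) + (1/5)(0.0140+0.0020) + (1/5)(0.2040+0.0140) + (1/5)(0.5180+0.2040) + (1/5)(1.0000+0.5180)
  = 0.0004 + 0.0032 + 0.0436 + 0.1444 + 0.3036 = 0.4952
G = 1 − 0.4952 = 0.5048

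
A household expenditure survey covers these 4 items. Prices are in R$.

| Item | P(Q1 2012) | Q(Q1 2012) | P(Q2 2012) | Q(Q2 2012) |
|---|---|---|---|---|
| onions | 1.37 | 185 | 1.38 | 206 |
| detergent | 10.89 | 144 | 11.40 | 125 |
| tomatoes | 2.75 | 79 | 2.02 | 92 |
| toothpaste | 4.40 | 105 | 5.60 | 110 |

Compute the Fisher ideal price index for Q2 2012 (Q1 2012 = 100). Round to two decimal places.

Laspeyres component (base-period weights):
ΣP(Q2 2012)Q(Q1 2012) = 1.38×185 + 11.40×144 + 2.02×79 + 5.60×105 = 255.3 + 1641.6 + 159.58 + 588 = 2644.48
ΣP(Q1 2012)Q(Q1 2012) = 1.37×185 + 10.89×144 + 2.75×79 + 4.40×105 = 253.45 + 1568.16 + 217.25 + 462 = 2500.86
L = 2644.48 / 2500.86 × 100 = 105.7428
Paasche component (current-period weights):
ΣP(Q2 2012)Q(Q2 2012) = 1.38×206 + 11.40×125 + 2.02×92 + 5.60×110 = 284.28 + 1425 + 185.84 + 616 = 2511.12
ΣP(Q1 2012)Q(Q2 2012) = 1.37×206 + 10.89×125 + 2.75×92 + 4.40×110 = 282.22 + 1361.25 + 253 + 484 = 2380.47
P = 2511.12 / 2380.47 × 100 = 105.4884
Fisher = √(L × P) = √(105.7428 × 105.4884) = 105.6155

105.62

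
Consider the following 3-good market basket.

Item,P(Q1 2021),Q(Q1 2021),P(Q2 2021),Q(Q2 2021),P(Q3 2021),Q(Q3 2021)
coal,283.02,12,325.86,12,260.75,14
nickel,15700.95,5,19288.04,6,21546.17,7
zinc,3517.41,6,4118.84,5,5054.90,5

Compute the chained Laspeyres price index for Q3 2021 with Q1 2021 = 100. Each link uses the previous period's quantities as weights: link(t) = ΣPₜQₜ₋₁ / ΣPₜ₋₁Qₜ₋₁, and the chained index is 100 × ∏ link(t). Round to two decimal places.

Link Q1 2021→Q2 2021:
ΣP(Q2 2021)Q(Q1 2021) = 325.86×12 + 19288.04×5 + 4118.84×6 = 3910.32 + 96440.2 + 24713.04 = 125063.56
ΣP(Q1 2021)Q(Q1 2021) = 283.02×12 + 15700.95×5 + 3517.41×6 = 3396.24 + 78504.75 + 21104.46 = 103005.45
link = 125063.56/103005.45 = 1.214145
Link Q2 2021→Q3 2021:
ΣP(Q3 2021)Q(Q2 2021) = 260.75×12 + 21546.17×6 + 5054.90×5 = 3129 + 129277.02 + 25274.5 = 157680.52
ΣP(Q2 2021)Q(Q2 2021) = 325.86×12 + 19288.04×6 + 4118.84×5 = 3910.32 + 115728.24 + 20594.2 = 140232.76
link = 157680.52/140232.76 = 1.124420
Chained index = 100 × 1.214145 × 1.124420 = 136.5209

136.52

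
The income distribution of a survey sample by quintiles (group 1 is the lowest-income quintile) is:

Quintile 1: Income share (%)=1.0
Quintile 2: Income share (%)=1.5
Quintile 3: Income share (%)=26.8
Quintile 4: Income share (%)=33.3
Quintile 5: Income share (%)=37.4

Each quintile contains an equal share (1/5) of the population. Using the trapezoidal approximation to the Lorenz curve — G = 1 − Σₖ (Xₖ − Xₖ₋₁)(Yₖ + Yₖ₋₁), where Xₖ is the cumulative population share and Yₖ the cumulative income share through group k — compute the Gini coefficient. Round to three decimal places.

0.418

Cumulative income shares Yₖ: 0.0100, 0.0250, 0.2930, 0.6260, 1.0000
Σ (Xₖ−Xₖ₋₁)(Yₖ+Yₖ₋₁) = (1/5)(0.0100+0.0000) + (1/5)(0.0250+0.0100) + (1/5)(0.2930+0.0250) + (1/5)(0.6260+0.2930) + (1/5)(1.0000+0.6260)
  = 0.0020 + 0.0070 + 0.0636 + 0.1838 + 0.3252 = 0.5816
G = 1 − 0.5816 = 0.4184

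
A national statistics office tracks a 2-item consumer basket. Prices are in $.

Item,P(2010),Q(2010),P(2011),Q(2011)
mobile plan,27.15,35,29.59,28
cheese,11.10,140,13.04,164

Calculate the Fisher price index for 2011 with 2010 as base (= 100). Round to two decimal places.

114.62

Laspeyres component (base-period weights):
ΣP(2011)Q(2010) = 29.59×35 + 13.04×140 = 1035.65 + 1825.6 = 2861.25
ΣP(2010)Q(2010) = 27.15×35 + 11.10×140 = 950.25 + 1554 = 2504.25
L = 2861.25 / 2504.25 × 100 = 114.2558
Paasche component (current-period weights):
ΣP(2011)Q(2011) = 29.59×28 + 13.04×164 = 828.52 + 2138.56 = 2967.08
ΣP(2010)Q(2011) = 27.15×28 + 11.10×164 = 760.2 + 1820.4 = 2580.6
P = 2967.08 / 2580.6 × 100 = 114.9764
Fisher = √(L × P) = √(114.2558 × 114.9764) = 114.6155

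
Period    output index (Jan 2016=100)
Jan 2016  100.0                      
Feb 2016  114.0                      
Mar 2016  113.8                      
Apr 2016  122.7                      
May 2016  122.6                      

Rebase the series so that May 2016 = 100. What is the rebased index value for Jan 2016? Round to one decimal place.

81.6

Rebased(Jan 2016) = 100.0 / 122.6 × 100 = 81.5661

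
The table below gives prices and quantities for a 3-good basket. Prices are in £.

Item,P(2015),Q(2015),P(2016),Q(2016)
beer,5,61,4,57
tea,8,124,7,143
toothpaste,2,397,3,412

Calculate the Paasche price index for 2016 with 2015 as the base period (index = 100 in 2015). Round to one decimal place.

109.4

Paasche price index uses current-period quantities as weights.
ΣP(2016)·Q(2016) = 4×57 + 7×143 + 3×412 = 228 + 1001 + 1236 = 2465
ΣP(2015)·Q(2016) = 5×57 + 8×143 + 2×412 = 285 + 1144 + 824 = 2253
Index = 2465 / 2253 × 100 = 109.4097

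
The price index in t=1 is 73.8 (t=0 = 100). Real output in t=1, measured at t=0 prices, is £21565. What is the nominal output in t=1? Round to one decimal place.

Nominal = Real × (Index/100) = 21565 × (73.8/100)
        = 21565 × 0.738 = 15914.9700

15915.0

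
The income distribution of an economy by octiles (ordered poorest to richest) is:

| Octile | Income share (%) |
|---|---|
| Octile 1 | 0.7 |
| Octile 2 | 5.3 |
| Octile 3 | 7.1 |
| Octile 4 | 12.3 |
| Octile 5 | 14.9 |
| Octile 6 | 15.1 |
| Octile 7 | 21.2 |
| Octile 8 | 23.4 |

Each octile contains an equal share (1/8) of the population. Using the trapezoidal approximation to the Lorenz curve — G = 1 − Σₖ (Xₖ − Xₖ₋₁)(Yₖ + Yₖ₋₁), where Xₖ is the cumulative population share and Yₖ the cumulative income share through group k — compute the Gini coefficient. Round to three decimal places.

Cumulative income shares Yₖ: 0.0070, 0.0600, 0.1310, 0.2540, 0.4030, 0.5540, 0.7660, 1.0000
Σ (Xₖ−Xₖ₋₁)(Yₖ+Yₖ₋₁) = (1/8)(0.0070+0.0000) + (1/8)(0.0600+0.0070) + (1/8)(0.1310+0.0600) + (1/8)(0.2540+0.1310) + (1/8)(0.4030+0.2540) + (1/8)(0.5540+0.4030) + (1/8)(0.7660+0.5540) + (1/8)(1.0000+0.7660)
  = 0.0009 + 0.0084 + 0.0239 + 0.0481 + 0.0821 + 0.1196 + 0.1650 + 0.2208 = 0.6688
G = 1 − 0.6688 = 0.3312

0.331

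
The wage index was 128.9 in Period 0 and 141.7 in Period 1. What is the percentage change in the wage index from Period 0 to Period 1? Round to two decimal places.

9.93%

Change = (141.7 − 128.9) / 128.9 × 100
       = 12.8 / 128.9 × 100 = 9.9302%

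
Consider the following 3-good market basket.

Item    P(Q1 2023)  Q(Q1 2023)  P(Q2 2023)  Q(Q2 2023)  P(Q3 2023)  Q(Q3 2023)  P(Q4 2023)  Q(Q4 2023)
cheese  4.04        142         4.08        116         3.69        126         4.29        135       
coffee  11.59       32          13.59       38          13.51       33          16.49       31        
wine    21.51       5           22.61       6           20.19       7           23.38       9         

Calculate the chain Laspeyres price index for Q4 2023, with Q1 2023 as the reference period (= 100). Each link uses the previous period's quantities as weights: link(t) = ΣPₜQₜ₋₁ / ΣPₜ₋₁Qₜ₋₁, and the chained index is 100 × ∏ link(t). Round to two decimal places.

Link Q1 2023→Q2 2023:
ΣP(Q2 2023)Q(Q1 2023) = 4.08×142 + 13.59×32 + 22.61×5 = 579.36 + 434.88 + 113.05 = 1127.29
ΣP(Q1 2023)Q(Q1 2023) = 4.04×142 + 11.59×32 + 21.51×5 = 573.68 + 370.88 + 107.55 = 1052.11
link = 1127.29/1052.11 = 1.071456
Link Q2 2023→Q3 2023:
ΣP(Q3 2023)Q(Q2 2023) = 3.69×116 + 13.51×38 + 20.19×6 = 428.04 + 513.38 + 121.14 = 1062.56
ΣP(Q2 2023)Q(Q2 2023) = 4.08×116 + 13.59×38 + 22.61×6 = 473.28 + 516.42 + 135.66 = 1125.36
link = 1062.56/1125.36 = 0.944196
Link Q3 2023→Q4 2023:
ΣP(Q4 2023)Q(Q3 2023) = 4.29×126 + 16.49×33 + 23.38×7 = 540.54 + 544.17 + 163.66 = 1248.37
ΣP(Q3 2023)Q(Q3 2023) = 3.69×126 + 13.51×33 + 20.19×7 = 464.94 + 445.83 + 141.33 = 1052.1
link = 1248.37/1052.1 = 1.186551
Chained index = 100 × 1.071456 × 0.944196 × 1.186551 = 120.0391

120.04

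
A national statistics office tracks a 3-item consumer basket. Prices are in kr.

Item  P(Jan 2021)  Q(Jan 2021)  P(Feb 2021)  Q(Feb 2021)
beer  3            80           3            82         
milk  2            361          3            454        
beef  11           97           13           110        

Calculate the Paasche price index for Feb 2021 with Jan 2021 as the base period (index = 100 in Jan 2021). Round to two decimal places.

Paasche price index uses current-period quantities as weights.
ΣP(Feb 2021)·Q(Feb 2021) = 3×82 + 3×454 + 13×110 = 246 + 1362 + 1430 = 3038
ΣP(Jan 2021)·Q(Feb 2021) = 3×82 + 2×454 + 11×110 = 246 + 908 + 1210 = 2364
Index = 3038 / 2364 × 100 = 128.5110

128.51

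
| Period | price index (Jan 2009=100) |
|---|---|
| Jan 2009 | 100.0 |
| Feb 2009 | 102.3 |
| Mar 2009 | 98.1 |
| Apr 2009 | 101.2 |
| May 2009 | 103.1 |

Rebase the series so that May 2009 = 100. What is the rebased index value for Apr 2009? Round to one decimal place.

98.2

Rebased(Apr 2009) = 101.2 / 103.1 × 100 = 98.1571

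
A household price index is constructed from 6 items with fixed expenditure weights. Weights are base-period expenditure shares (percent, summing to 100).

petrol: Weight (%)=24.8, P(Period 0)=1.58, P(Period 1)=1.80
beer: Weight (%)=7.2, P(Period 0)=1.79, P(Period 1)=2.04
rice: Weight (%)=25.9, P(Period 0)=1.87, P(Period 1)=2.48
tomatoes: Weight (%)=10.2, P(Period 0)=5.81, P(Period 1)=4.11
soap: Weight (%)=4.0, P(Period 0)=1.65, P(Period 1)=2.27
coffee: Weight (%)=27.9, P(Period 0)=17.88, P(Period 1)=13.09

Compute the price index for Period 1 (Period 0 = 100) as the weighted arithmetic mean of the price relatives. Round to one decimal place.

petrol: 24.8 × (1.80/1.58) = 24.8 × 1.139241 = 28.2532
beer: 7.2 × (2.04/1.79) = 7.2 × 1.139665 = 8.2056
rice: 25.9 × (2.48/1.87) = 25.9 × 1.326203 = 34.3487
tomatoes: 10.2 × (4.11/5.81) = 10.2 × 0.707401 = 7.2155
soap: 4.0 × (2.27/1.65) = 4.0 × 1.375758 = 5.5030
coffee: 27.9 × (13.09/17.88) = 27.9 × 0.732103 = 20.4257
Index = Σ wᵢ·(p₁ᵢ/p₀ᵢ) = 28.2532 + 8.2056 + 34.3487 + 7.2155 + 5.5030 + 20.4257 = 103.9516

104.0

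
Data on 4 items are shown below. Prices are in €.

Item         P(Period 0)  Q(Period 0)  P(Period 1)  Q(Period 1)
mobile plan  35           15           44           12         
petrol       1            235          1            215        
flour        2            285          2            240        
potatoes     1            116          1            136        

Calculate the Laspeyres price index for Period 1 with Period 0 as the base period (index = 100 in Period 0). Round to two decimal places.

Laspeyres price index uses base-period quantities as weights.
ΣP(Period 1)·Q(Period 0) = 44×15 + 1×235 + 2×285 + 1×116 = 660 + 235 + 570 + 116 = 1581
ΣP(Period 0)·Q(Period 0) = 35×15 + 1×235 + 2×285 + 1×116 = 525 + 235 + 570 + 116 = 1446
Index = 1581 / 1446 × 100 = 109.3361

109.34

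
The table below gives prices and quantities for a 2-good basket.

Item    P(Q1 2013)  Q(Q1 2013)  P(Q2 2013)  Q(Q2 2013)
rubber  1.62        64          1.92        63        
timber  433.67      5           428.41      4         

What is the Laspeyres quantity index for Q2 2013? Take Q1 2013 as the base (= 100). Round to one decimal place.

80.8

Laspeyres quantity index uses base-period prices as weights.
ΣP(Q1 2013)·Q(Q2 2013) = 1.62×63 + 433.67×4 = 102.06 + 1734.68 = 1836.74
ΣP(Q1 2013)·Q(Q1 2013) = 1.62×64 + 433.67×5 = 103.68 + 2168.35 = 2272.03
Index = 1836.74 / 2272.03 × 100 = 80.8414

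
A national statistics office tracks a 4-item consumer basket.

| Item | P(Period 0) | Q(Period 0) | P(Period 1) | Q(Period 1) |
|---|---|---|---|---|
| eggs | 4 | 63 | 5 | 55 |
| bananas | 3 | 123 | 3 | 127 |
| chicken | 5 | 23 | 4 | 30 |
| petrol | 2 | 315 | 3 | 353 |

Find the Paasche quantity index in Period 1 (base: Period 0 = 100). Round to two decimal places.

106.62

Paasche quantity index uses current-period prices as weights.
ΣP(Period 1)·Q(Period 1) = 5×55 + 3×127 + 4×30 + 3×353 = 275 + 381 + 120 + 1059 = 1835
ΣP(Period 1)·Q(Period 0) = 5×63 + 3×123 + 4×23 + 3×315 = 315 + 369 + 92 + 945 = 1721
Index = 1835 / 1721 × 100 = 106.6241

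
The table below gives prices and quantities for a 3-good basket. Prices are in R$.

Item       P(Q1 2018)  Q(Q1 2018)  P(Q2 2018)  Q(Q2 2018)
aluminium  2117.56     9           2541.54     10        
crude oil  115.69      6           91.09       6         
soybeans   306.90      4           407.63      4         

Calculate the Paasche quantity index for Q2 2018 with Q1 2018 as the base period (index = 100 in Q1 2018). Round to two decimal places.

Paasche quantity index uses current-period prices as weights.
ΣP(Q2 2018)·Q(Q2 2018) = 2541.54×10 + 91.09×6 + 407.63×4 = 25415.4 + 546.54 + 1630.52 = 27592.46
ΣP(Q2 2018)·Q(Q1 2018) = 2541.54×9 + 91.09×6 + 407.63×4 = 22873.86 + 546.54 + 1630.52 = 25050.92
Index = 27592.46 / 25050.92 × 100 = 110.1455

110.15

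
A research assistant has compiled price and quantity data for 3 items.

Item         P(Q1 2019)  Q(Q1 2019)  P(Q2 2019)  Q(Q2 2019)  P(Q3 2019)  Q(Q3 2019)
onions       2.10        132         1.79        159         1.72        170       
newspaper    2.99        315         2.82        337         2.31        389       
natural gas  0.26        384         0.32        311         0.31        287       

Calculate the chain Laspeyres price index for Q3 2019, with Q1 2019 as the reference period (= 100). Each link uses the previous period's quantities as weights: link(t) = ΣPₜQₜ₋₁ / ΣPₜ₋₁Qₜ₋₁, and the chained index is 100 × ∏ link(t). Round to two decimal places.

81.39

Link Q1 2019→Q2 2019:
ΣP(Q2 2019)Q(Q1 2019) = 1.79×132 + 2.82×315 + 0.32×384 = 236.28 + 888.3 + 122.88 = 1247.46
ΣP(Q1 2019)Q(Q1 2019) = 2.10×132 + 2.99×315 + 0.26×384 = 277.2 + 941.85 + 99.84 = 1318.89
link = 1247.46/1318.89 = 0.945841
Link Q2 2019→Q3 2019:
ΣP(Q3 2019)Q(Q2 2019) = 1.72×159 + 2.31×337 + 0.31×311 = 273.48 + 778.47 + 96.41 = 1148.36
ΣP(Q2 2019)Q(Q2 2019) = 1.79×159 + 2.82×337 + 0.32×311 = 284.61 + 950.34 + 99.52 = 1334.47
link = 1148.36/1334.47 = 0.860536
Chained index = 100 × 0.945841 × 0.860536 = 81.3930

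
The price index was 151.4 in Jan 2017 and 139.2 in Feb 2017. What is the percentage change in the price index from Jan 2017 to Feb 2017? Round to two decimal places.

Change = (139.2 − 151.4) / 151.4 × 100
       = -12.2 / 151.4 × 100 = -8.0581%

-8.06%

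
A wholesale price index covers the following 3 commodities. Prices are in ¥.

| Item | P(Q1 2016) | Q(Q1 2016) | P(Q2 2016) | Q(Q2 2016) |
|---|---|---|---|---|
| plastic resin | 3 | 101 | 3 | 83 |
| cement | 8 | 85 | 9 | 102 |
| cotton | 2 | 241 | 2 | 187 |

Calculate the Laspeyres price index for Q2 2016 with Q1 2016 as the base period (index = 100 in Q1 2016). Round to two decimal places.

105.80

Laspeyres price index uses base-period quantities as weights.
ΣP(Q2 2016)·Q(Q1 2016) = 3×101 + 9×85 + 2×241 = 303 + 765 + 482 = 1550
ΣP(Q1 2016)·Q(Q1 2016) = 3×101 + 8×85 + 2×241 = 303 + 680 + 482 = 1465
Index = 1550 / 1465 × 100 = 105.8020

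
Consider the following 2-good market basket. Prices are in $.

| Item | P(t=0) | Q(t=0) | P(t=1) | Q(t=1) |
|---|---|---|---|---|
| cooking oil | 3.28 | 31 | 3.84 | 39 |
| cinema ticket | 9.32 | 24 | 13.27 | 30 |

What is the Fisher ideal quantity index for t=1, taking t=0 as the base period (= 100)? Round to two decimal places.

125.24

Laspeyres component (base-period weights):
ΣP(t=0)Q(t=1) = 3.28×39 + 9.32×30 = 127.92 + 279.6 = 407.52
ΣP(t=0)Q(t=0) = 3.28×31 + 9.32×24 = 101.68 + 223.68 = 325.36
L = 407.52 / 325.36 × 100 = 125.2520
Paasche component (current-period weights):
ΣP(t=1)Q(t=1) = 3.84×39 + 13.27×30 = 149.76 + 398.1 = 547.86
ΣP(t=1)Q(t=0) = 3.84×31 + 13.27×24 = 119.04 + 318.48 = 437.52
P = 547.86 / 437.52 × 100 = 125.2194
Fisher = √(L × P) = √(125.2520 × 125.2194) = 125.2357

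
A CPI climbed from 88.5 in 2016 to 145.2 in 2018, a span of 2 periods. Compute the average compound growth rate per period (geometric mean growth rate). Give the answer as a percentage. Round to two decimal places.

Growth factor = (145.2/88.5)^(1/2) = (1.640678)^(1/2) = 1.280890
Growth rate = 1.280890 − 1 = 0.280890 = 28.0890%

28.09%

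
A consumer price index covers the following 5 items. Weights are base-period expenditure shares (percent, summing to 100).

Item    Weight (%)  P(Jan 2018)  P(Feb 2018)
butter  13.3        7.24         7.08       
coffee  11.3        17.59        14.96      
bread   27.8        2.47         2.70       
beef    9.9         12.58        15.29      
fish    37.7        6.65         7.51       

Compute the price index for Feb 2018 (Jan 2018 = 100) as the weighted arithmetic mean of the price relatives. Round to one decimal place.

butter: 13.3 × (7.08/7.24) = 13.3 × 0.977901 = 13.0061
coffee: 11.3 × (14.96/17.59) = 11.3 × 0.850483 = 9.6105
bread: 27.8 × (2.70/2.47) = 27.8 × 1.093117 = 30.3887
beef: 9.9 × (15.29/12.58) = 9.9 × 1.215421 = 12.0327
fish: 37.7 × (7.51/6.65) = 37.7 × 1.129323 = 42.5755
Index = Σ wᵢ·(p₁ᵢ/p₀ᵢ) = 13.0061 + 9.6105 + 30.3887 + 12.0327 + 42.5755 = 107.6134

107.6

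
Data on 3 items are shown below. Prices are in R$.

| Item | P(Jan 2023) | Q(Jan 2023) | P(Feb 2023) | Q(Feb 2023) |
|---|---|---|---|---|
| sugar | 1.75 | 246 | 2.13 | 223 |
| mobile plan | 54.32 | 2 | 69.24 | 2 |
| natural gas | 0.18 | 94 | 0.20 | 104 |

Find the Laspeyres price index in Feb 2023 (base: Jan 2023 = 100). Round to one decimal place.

122.5

Laspeyres price index uses base-period quantities as weights.
ΣP(Feb 2023)·Q(Jan 2023) = 2.13×246 + 69.24×2 + 0.20×94 = 523.98 + 138.48 + 18.8 = 681.26
ΣP(Jan 2023)·Q(Jan 2023) = 1.75×246 + 54.32×2 + 0.18×94 = 430.5 + 108.64 + 16.92 = 556.06
Index = 681.26 / 556.06 × 100 = 122.5156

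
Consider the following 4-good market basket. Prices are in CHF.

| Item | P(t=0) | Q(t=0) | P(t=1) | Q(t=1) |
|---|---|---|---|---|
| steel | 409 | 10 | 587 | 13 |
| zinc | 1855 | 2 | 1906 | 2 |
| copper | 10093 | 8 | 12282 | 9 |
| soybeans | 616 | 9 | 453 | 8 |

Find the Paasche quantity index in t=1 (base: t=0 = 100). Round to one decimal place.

Paasche quantity index uses current-period prices as weights.
ΣP(t=1)·Q(t=1) = 587×13 + 1906×2 + 12282×9 + 453×8 = 7631 + 3812 + 110538 + 3624 = 125605
ΣP(t=1)·Q(t=0) = 587×10 + 1906×2 + 12282×8 + 453×9 = 5870 + 3812 + 98256 + 4077 = 112015
Index = 125605 / 112015 × 100 = 112.1323

112.1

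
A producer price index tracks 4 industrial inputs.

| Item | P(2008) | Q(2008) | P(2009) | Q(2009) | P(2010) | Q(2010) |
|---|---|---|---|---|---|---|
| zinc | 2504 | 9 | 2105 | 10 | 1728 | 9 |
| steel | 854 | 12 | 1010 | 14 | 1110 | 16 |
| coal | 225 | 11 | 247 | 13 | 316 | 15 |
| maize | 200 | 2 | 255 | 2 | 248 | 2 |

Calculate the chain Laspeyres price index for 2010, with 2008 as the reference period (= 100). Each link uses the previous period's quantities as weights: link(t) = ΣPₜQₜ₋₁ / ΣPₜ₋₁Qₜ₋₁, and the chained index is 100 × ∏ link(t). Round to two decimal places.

92.49

Link 2008→2009:
ΣP(2009)Q(2008) = 2105×9 + 1010×12 + 247×11 + 255×2 = 18945 + 12120 + 2717 + 510 = 34292
ΣP(2008)Q(2008) = 2504×9 + 854×12 + 225×11 + 200×2 = 22536 + 10248 + 2475 + 400 = 35659
link = 34292/35659 = 0.961665
Link 2009→2010:
ΣP(2010)Q(2009) = 1728×10 + 1110×14 + 316×13 + 248×2 = 17280 + 15540 + 4108 + 496 = 37424
ΣP(2009)Q(2009) = 2105×10 + 1010×14 + 247×13 + 255×2 = 21050 + 14140 + 3211 + 510 = 38911
link = 37424/38911 = 0.961785
Chained index = 100 × 0.961665 × 0.961785 = 92.4914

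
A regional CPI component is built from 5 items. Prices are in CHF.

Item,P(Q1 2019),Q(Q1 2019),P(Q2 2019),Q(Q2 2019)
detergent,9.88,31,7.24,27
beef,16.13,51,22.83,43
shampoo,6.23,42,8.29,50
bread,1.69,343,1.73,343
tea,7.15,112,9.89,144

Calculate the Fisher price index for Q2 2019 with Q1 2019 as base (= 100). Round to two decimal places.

124.67

Laspeyres component (base-period weights):
ΣP(Q2 2019)Q(Q1 2019) = 7.24×31 + 22.83×51 + 8.29×42 + 1.73×343 + 9.89×112 = 224.44 + 1164.33 + 348.18 + 593.39 + 1107.68 = 3438.02
ΣP(Q1 2019)Q(Q1 2019) = 9.88×31 + 16.13×51 + 6.23×42 + 1.69×343 + 7.15×112 = 306.28 + 822.63 + 261.66 + 579.67 + 800.8 = 2771.04
L = 3438.02 / 2771.04 × 100 = 124.0697
Paasche component (current-period weights):
ΣP(Q2 2019)Q(Q2 2019) = 7.24×27 + 22.83×43 + 8.29×50 + 1.73×343 + 9.89×144 = 195.48 + 981.69 + 414.5 + 593.39 + 1424.16 = 3609.22
ΣP(Q1 2019)Q(Q2 2019) = 9.88×27 + 16.13×43 + 6.23×50 + 1.69×343 + 7.15×144 = 266.76 + 693.59 + 311.5 + 579.67 + 1029.6 = 2881.12
P = 3609.22 / 2881.12 × 100 = 125.2714
Fisher = √(L × P) = √(124.0697 × 125.2714) = 124.6691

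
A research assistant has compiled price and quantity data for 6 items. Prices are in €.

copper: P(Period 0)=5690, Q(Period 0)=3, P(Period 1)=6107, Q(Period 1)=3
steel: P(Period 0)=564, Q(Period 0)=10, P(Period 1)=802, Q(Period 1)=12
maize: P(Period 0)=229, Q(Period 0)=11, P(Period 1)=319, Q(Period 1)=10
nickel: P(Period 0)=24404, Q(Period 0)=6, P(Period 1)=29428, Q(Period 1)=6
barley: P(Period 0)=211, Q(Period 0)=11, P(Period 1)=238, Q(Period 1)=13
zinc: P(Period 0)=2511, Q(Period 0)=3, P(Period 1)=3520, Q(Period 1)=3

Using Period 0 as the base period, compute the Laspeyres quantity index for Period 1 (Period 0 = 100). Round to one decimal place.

100.7

Laspeyres quantity index uses base-period prices as weights.
ΣP(Period 0)·Q(Period 1) = 5690×3 + 564×12 + 229×10 + 24404×6 + 211×13 + 2511×3 = 17070 + 6768 + 2290 + 146424 + 2743 + 7533 = 182828
ΣP(Period 0)·Q(Period 0) = 5690×3 + 564×10 + 229×11 + 24404×6 + 211×11 + 2511×3 = 17070 + 5640 + 2519 + 146424 + 2321 + 7533 = 181507
Index = 182828 / 181507 × 100 = 100.7278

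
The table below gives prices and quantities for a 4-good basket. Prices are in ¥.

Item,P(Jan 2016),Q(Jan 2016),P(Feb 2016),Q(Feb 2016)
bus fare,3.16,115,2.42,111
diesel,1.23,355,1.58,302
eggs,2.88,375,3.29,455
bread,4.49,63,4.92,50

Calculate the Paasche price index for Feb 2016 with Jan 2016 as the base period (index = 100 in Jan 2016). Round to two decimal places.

Paasche price index uses current-period quantities as weights.
ΣP(Feb 2016)·Q(Feb 2016) = 2.42×111 + 1.58×302 + 3.29×455 + 4.92×50 = 268.62 + 477.16 + 1496.95 + 246 = 2488.73
ΣP(Jan 2016)·Q(Feb 2016) = 3.16×111 + 1.23×302 + 2.88×455 + 4.49×50 = 350.76 + 371.46 + 1310.4 + 224.5 = 2257.12
Index = 2488.73 / 2257.12 × 100 = 110.2613

110.26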